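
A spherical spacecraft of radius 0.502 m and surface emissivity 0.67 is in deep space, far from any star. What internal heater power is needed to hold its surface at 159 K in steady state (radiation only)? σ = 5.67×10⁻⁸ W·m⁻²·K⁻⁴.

P ≈ 76.9 W

P = εσ·4πr²·T⁴.
4πr² = 3.167 m²; T⁴ = 6.391×10⁸ K⁴.
P = 0.67·5.67×10⁻⁸·3.167·6.391×10⁸.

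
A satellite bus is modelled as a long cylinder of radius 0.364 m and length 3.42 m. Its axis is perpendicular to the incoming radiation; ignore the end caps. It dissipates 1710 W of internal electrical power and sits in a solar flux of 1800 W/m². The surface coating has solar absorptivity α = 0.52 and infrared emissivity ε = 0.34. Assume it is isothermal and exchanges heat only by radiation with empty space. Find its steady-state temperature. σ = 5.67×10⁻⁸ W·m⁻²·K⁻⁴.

At steady state, absorbed solar power + internal power = radiated power.
Absorbed: α·S·A_cross = 0.52·1800·2.490 = 2330 W (cross-section 2rL).
Total input = 2330 + 1710 = 4040 W.
Radiated: εσ·A_surf·T⁴ with A_surf = 2πrL = 7.822 m².
T⁴ = 4040/(0.34·5.67×10⁻⁸·7.822) = 2.680×10¹⁰ K⁴.

T ≈ 405 K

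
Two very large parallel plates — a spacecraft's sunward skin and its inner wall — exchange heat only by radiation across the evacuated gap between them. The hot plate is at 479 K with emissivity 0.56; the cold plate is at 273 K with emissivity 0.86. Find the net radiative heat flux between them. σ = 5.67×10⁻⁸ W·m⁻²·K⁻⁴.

For two infinite grey parallel plates, q = σ(T₁⁴ − T₂⁴)/(1/ε₁ + 1/ε₂ − 1).
T₁⁴ − T₂⁴ = 5.264×10¹⁰ − 5.555×10⁹ = 4.709×10¹⁰ K⁴.
1/ε₁ + 1/ε₂ − 1 = 1.786 + 1.163 − 1 = 1.949.
q = 5.67×10⁻⁸ × 4.709×10¹⁰ / 1.949.

q ≈ 1370 W/m²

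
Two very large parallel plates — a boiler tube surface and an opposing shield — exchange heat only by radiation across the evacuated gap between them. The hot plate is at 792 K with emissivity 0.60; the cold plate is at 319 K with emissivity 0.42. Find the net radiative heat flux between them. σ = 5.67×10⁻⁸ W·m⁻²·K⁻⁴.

For two infinite grey parallel plates, q = σ(T₁⁴ − T₂⁴)/(1/ε₁ + 1/ε₂ − 1).
T₁⁴ − T₂⁴ = 3.935×10¹¹ − 1.036×10¹⁰ = 3.831×10¹¹ K⁴.
1/ε₁ + 1/ε₂ − 1 = 1.667 + 2.381 − 1 = 3.048.
q = 5.67×10⁻⁸ × 3.831×10¹¹ / 3.048.

q ≈ 7130 W/m²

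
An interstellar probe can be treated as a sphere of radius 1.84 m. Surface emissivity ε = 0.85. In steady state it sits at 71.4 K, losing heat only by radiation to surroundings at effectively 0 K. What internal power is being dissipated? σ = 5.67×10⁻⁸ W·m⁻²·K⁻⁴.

Steady state: P = εσA T⁴.
A = 4πr² = 42.54 m²; T⁴ = (71.4)⁴ = 2.599×10⁷ K⁴.
P = 0.85 × 5.67×10⁻⁸ × 42.54 × 2.599×10⁷.

P ≈ 53.3 W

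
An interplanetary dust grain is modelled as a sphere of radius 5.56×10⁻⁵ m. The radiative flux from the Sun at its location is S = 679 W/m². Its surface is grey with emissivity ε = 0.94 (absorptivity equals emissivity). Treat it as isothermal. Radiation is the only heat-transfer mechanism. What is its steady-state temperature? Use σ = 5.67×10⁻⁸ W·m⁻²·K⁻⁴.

At equilibrium, absorbed power = emitted power.
Absorbing cross-section = πr² = 9.712×10⁻⁹ m²; emitting surface = 4πr² = 3.885×10⁻⁸ m² (ratio 4).
εS·A_cross = εσ·A_surf·T⁴  ⇒  T⁴ = S/(4σ)   (ε cancels).
T⁴ = 679/(4·5.67×10⁻⁸) = 2.994×10⁹ K⁴.
T = (2.994×10⁹)^(1/4).

T ≈ 234 K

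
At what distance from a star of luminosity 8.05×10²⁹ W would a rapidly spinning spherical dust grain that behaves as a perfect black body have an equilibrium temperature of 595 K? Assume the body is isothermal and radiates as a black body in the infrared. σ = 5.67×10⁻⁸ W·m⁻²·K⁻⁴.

d ≈ 1.50×10¹² m

For an isothermal black-emitting sphere, (1−a)S·πr² = σ·4πr²·T⁴ ⇒ S = 4σT⁴/(1−a).
S = 4·5.67×10⁻⁸·(595)⁴/1.00 = 28430 W/m².
Flux falls as S = L/(4πd²), so d = √(L/(4πS)) = √(8.05×10²⁹/(4π·28430)).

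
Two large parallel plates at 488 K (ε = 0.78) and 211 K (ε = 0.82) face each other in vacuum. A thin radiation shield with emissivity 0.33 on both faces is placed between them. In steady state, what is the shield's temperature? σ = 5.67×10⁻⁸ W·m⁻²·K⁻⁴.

In steady state the net flux on the hot side equals that on the cold side.
σ(T₁⁴−T_s⁴)/D₁ = σ(T_s⁴−T₂⁴)/D₂, with D₁ = 1/ε₁+1/ε_s−1 = 3.312, D₂ = 1/ε_s+1/ε₂−1 = 3.250.
Solve for T_s⁴: T_s⁴ = (D₂·T₁⁴ + D₁·T₂⁴)/(D₁+D₂) = 2.909×10¹⁰ K⁴.

T_s ≈ 413 K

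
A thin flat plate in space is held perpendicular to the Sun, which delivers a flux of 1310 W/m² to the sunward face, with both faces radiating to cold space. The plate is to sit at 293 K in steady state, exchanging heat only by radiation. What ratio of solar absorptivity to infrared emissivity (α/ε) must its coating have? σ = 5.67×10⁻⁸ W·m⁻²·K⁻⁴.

Balance: αS·A = εσ·2A·T⁴ ⇒ α/ε = 2σT⁴/S.
α/ε = 2·5.67×10⁻⁸·(293)⁴/1310 = 2·5.67×10⁻⁸·7.370×10⁹/1310.

α/ε ≈ 0.638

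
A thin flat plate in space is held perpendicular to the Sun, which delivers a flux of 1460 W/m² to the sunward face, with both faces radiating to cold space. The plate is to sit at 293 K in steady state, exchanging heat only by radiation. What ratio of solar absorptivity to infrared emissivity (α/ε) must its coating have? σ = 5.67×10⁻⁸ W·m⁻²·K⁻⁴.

Balance: αS·A = εσ·2A·T⁴ ⇒ α/ε = 2σT⁴/S.
α/ε = 2·5.67×10⁻⁸·(293)⁴/1460 = 2·5.67×10⁻⁸·7.370×10⁹/1460.

α/ε ≈ 0.572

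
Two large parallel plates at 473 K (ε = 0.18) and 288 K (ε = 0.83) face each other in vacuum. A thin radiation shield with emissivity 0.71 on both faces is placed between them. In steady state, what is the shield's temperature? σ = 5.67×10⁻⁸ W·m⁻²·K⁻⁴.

In steady state the net flux on the hot side equals that on the cold side.
σ(T₁⁴−T_s⁴)/D₁ = σ(T_s⁴−T₂⁴)/D₂, with D₁ = 1/ε₁+1/ε_s−1 = 5.964, D₂ = 1/ε_s+1/ε₂−1 = 1.613.
Solve for T_s⁴: T_s⁴ = (D₂·T₁⁴ + D₁·T₂⁴)/(D₁+D₂) = 1.607×10¹⁰ K⁴.

T_s ≈ 356 K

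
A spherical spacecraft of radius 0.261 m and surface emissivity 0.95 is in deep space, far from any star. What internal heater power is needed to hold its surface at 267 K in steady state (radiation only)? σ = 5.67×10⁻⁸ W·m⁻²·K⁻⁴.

P = εσ·4πr²·T⁴.
4πr² = 0.8560 m²; T⁴ = 5.082×10⁹ K⁴.
P = 0.95·5.67×10⁻⁸·0.8560·5.082×10⁹.

P ≈ 234 W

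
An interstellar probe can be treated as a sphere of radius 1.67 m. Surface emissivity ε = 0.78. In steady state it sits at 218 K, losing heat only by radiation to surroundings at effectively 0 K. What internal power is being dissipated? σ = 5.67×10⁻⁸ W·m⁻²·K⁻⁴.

P ≈ 3500 W

Steady state: P = εσA T⁴.
A = 4πr² = 35.05 m²; T⁴ = (218)⁴ = 2.259×10⁹ K⁴.
P = 0.78 × 5.67×10⁻⁸ × 35.05 × 2.259×10⁹.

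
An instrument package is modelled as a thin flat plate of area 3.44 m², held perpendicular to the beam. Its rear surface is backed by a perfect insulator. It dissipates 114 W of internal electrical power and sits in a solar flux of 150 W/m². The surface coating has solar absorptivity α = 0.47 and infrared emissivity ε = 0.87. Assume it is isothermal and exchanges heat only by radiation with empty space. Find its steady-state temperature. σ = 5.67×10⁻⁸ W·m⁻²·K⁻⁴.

T ≈ 214 K

At steady state, absorbed solar power + internal power = radiated power.
Absorbed: α·S·A_cross = 0.47·150·3.440 = 242.5 W (cross-section A).
Total input = 242.5 + 114 = 356.5 W.
Radiated: εσ·A_surf·T⁴ with A_surf = A = 3.440 m².
T⁴ = 356.5/(0.87·5.67×10⁻⁸·3.440) = 2.101×10⁹ K⁴.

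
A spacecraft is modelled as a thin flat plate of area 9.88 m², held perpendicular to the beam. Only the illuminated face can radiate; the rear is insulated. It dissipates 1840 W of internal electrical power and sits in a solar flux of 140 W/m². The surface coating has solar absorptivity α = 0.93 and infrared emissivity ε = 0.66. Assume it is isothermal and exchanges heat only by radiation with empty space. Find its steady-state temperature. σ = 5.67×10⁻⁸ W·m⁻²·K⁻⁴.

At steady state, absorbed solar power + internal power = radiated power.
Absorbed: α·S·A_cross = 0.93·140·9.880 = 1286 W (cross-section A).
Total input = 1286 + 1840 = 3126 W.
Radiated: εσ·A_surf·T⁴ with A_surf = A = 9.880 m².
T⁴ = 3126/(0.66·5.67×10⁻⁸·9.880) = 8.456×10⁹ K⁴.

T ≈ 303 K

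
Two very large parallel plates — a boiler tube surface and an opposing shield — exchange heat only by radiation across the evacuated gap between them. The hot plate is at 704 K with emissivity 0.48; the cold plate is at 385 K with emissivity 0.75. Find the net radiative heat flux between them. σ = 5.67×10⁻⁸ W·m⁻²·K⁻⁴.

For two infinite grey parallel plates, q = σ(T₁⁴ − T₂⁴)/(1/ε₁ + 1/ε₂ − 1).
T₁⁴ − T₂⁴ = 2.456×10¹¹ − 2.197×10¹⁰ = 2.237×10¹¹ K⁴.
1/ε₁ + 1/ε₂ − 1 = 2.083 + 1.333 − 1 = 2.417.
q = 5.67×10⁻⁸ × 2.237×10¹¹ / 2.417.

q ≈ 5250 W/m²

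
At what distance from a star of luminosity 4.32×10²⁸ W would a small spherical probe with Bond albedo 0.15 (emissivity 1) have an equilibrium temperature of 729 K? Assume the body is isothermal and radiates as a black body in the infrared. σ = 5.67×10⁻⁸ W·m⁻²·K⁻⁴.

d ≈ 2.14×10¹¹ m

For an isothermal black-emitting sphere, (1−a)S·πr² = σ·4πr²·T⁴ ⇒ S = 4σT⁴/(1−a).
S = 4·5.67×10⁻⁸·(729)⁴/0.850 = 75360 W/m².
Flux falls as S = L/(4πd²), so d = √(L/(4πS)) = √(4.32×10²⁸/(4π·75360)).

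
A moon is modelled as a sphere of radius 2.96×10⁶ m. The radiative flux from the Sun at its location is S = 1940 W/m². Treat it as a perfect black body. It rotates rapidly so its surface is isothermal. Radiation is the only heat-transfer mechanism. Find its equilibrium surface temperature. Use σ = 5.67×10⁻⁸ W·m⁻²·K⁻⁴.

T ≈ 304 K

At equilibrium, absorbed power = emitted power.
Absorbing cross-section = πr² = 2.753×10¹³ m²; emitting surface = 4πr² = 1.101×10¹⁴ m² (ratio 4).
S·A_cross = εσ·A_surf·T⁴  ⇒  T⁴ = S/(4σ).
T⁴ = 1.00·1940/(4·5.67×10⁻⁸) = 8.554×10⁹ K⁴.
T = (8.554×10⁹)^(1/4).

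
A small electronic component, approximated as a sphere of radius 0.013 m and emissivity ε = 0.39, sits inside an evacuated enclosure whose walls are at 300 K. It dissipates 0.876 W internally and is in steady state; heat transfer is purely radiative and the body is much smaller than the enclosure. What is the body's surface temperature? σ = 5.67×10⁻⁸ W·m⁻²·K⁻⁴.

T ≈ 404 K

For a small grey body in a large enclosure, net radiated power = εσA(T⁴ − T_w⁴).
Steady state: P = εσA(T⁴ − T_w⁴) with A = 4πr² = 0.002124 m².
T⁴ = P/(εσA) + T_w⁴ = 0.876/(0.39·5.67×10⁻⁸·0.002124) + (300)⁴
    = 1.865×10¹⁰ + 8.100×10⁹ = 2.675×10¹⁰ K⁴.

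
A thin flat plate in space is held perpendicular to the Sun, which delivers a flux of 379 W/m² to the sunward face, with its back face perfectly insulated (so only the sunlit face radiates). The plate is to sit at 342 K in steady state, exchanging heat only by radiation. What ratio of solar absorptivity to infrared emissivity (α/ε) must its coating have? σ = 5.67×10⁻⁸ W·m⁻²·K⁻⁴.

α/ε ≈ 2.05

Balance: αS·A = εσ·1A·T⁴ ⇒ α/ε = σT⁴/S.
α/ε = 5.67×10⁻⁸·(342)⁴/379 = 5.67×10⁻⁸·1.368×10¹⁰/379.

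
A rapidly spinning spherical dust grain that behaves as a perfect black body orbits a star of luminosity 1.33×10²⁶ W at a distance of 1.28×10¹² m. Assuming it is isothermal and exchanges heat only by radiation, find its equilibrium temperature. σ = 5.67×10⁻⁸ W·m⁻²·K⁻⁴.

First find the stellar flux at distance d: S = L/(4πd²) = 1.33×10²⁶/(4π·(1.28×10¹²)²) = 6.460 W/m².
For an isothermal sphere, absorbed (1−a)S·πr² = emitted σ·4πr²·T⁴, so T⁴ = (1−a)S/(4σ).
T⁴ = 1.00·6.460/(4·5.67×10⁻⁸) = 2.848×10⁷ K⁴.

T ≈ 73.1 K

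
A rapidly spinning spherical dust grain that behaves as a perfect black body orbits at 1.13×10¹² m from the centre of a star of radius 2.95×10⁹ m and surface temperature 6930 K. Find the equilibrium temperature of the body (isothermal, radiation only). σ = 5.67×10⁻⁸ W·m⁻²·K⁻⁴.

T ≈ 250 K

The star's surface emits σT_*⁴; at distance d the flux is S = σT_*⁴(R_*/d)².
S = 5.67×10⁻⁸·(6930)⁴·(2.95×10⁹/1.13×10¹²)² = 891.3 W/m².
For an isothermal sphere T⁴ = (1−a)S/(4σ) = 3.930×10⁹ K⁴.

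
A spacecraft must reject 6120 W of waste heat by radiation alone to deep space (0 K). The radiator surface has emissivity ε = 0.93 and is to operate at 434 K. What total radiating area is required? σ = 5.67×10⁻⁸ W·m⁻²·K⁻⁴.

A ≈ 3.27 m²

P = εσA T⁴ ⇒ A = P/(εσT⁴).
T⁴ = 3.548×10¹⁰ K⁴.
A = 6120/(0.93 × 5.67×10⁻⁸ × 3.548×10¹⁰).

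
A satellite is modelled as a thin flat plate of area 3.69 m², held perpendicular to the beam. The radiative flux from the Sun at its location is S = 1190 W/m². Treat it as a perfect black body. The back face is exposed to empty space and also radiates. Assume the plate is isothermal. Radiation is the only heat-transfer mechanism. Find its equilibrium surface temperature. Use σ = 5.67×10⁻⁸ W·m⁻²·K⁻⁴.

T ≈ 320 K

At equilibrium, absorbed power = emitted power.
Absorbing cross-section = A = 3.690 m²; emitting surface = 2A = 7.380 m² (ratio 2).
S·A_cross = εσ·A_surf·T⁴  ⇒  T⁴ = S/(2σ).
T⁴ = 1.00·1190/(2·5.67×10⁻⁸) = 1.049×10¹⁰ K⁴.
T = (1.049×10¹⁰)^(1/4).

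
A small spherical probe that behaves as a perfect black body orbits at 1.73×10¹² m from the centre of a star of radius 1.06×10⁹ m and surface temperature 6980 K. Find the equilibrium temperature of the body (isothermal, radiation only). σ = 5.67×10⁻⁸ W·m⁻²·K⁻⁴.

The star's surface emits σT_*⁴; at distance d the flux is S = σT_*⁴(R_*/d)².
S = 5.67×10⁻⁸·(6980)⁴·(1.06×10⁹/1.73×10¹²)² = 50.53 W/m².
For an isothermal sphere T⁴ = (1−a)S/(4σ) = 2.228×10⁸ K⁴.

T ≈ 122 K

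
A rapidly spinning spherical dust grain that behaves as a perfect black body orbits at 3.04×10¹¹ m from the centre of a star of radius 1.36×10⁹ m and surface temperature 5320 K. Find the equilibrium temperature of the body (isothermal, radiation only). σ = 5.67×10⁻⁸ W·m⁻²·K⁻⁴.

T ≈ 252 K

The star's surface emits σT_*⁴; at distance d the flux is S = σT_*⁴(R_*/d)².
S = 5.67×10⁻⁸·(5320)⁴·(1.36×10⁹/3.04×10¹¹)² = 909.0 W/m².
For an isothermal sphere T⁴ = (1−a)S/(4σ) = 4.008×10⁹ K⁴.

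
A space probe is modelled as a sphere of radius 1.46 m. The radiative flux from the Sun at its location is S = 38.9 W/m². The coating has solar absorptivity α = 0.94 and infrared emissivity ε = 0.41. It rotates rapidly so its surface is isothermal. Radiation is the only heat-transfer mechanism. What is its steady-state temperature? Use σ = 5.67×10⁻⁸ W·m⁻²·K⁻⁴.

T ≈ 141 K

At equilibrium, absorbed power = emitted power.
Absorbing cross-section = πr² = 6.697 m²; emitting surface = 4πr² = 26.79 m² (ratio 4).
αS·A_cross = εσ·A_surf·T⁴  ⇒  T⁴ = αS/(ε·4σ).
T⁴ = 0.940·38.9/(0.41·4·5.67×10⁻⁸) = 3.932×10⁸ K⁴.
T = (3.932×10⁸)^(1/4).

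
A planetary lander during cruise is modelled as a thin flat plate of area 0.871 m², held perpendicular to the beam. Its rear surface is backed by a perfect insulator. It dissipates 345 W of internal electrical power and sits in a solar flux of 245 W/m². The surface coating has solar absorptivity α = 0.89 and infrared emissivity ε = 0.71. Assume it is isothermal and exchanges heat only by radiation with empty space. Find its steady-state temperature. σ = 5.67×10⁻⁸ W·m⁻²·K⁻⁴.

At steady state, absorbed solar power + internal power = radiated power.
Absorbed: α·S·A_cross = 0.89·245·0.8710 = 189.9 W (cross-section A).
Total input = 189.9 + 345 = 534.9 W.
Radiated: εσ·A_surf·T⁴ with A_surf = A = 0.8710 m².
T⁴ = 534.9/(0.71·5.67×10⁻⁸·0.8710) = 1.526×10¹⁰ K⁴.

T ≈ 351 K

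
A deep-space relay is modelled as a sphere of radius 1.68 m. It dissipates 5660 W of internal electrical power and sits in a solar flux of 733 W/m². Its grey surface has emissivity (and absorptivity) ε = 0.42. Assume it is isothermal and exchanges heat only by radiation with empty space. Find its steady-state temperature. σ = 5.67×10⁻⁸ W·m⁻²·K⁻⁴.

At steady state, absorbed solar power + internal power = radiated power.
Absorbed: α·S·A_cross = 0.42·733·8.867 = 2730 W (cross-section πr²).
Total input = 2730 + 5660 = 8390 W.
Radiated: εσ·A_surf·T⁴ with A_surf = 4πr² = 35.47 m².
T⁴ = 8390/(0.42·5.67×10⁻⁸·35.47) = 9.933×10⁹ K⁴.

T ≈ 316 K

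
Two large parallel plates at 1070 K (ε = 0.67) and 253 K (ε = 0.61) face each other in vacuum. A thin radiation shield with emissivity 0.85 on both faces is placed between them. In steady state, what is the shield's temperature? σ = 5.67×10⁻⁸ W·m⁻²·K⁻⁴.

T_s ≈ 910 K

In steady state the net flux on the hot side equals that on the cold side.
σ(T₁⁴−T_s⁴)/D₁ = σ(T_s⁴−T₂⁴)/D₂, with D₁ = 1/ε₁+1/ε_s−1 = 1.669, D₂ = 1/ε_s+1/ε₂−1 = 1.816.
Solve for T_s⁴: T_s⁴ = (D₂·T₁⁴ + D₁·T₂⁴)/(D₁+D₂) = 6.850×10¹¹ K⁴.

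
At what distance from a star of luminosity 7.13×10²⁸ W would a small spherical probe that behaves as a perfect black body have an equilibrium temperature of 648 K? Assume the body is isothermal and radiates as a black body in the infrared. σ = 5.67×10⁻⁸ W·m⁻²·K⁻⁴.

d ≈ 3.77×10¹¹ m

For an isothermal black-emitting sphere, (1−a)S·πr² = σ·4πr²·T⁴ ⇒ S = 4σT⁴/(1−a).
S = 4·5.67×10⁻⁸·(648)⁴/1.00 = 39990 W/m².
Flux falls as S = L/(4πd²), so d = √(L/(4πS)) = √(7.13×10²⁸/(4π·39990)).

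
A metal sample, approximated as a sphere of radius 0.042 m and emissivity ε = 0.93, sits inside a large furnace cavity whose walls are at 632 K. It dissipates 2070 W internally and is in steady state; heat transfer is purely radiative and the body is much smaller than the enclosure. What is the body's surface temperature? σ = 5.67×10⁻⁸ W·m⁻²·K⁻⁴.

T ≈ 1180 K

For a small grey body in a large enclosure, net radiated power = εσA(T⁴ − T_w⁴).
Steady state: P = εσA(T⁴ − T_w⁴) with A = 4πr² = 0.02217 m².
T⁴ = P/(εσA) + T_w⁴ = 2070/(0.93·5.67×10⁻⁸·0.02217) + (632)⁴
    = 1.771×10¹² + 1.595×10¹¹ = 1.930×10¹² K⁴.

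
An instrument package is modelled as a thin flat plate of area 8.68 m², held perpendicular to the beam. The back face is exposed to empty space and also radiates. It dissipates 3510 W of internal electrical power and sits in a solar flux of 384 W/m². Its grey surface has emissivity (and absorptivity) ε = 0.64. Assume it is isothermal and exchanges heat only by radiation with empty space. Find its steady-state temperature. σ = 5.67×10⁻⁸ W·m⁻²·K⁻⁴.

T ≈ 308 K

At steady state, absorbed solar power + internal power = radiated power.
Absorbed: α·S·A_cross = 0.64·384·8.680 = 2133 W (cross-section A).
Total input = 2133 + 3510 = 5643 W.
Radiated: εσ·A_surf·T⁴ with A_surf = 2A = 17.36 m².
T⁴ = 5643/(0.64·5.67×10⁻⁸·17.36) = 8.958×10⁹ K⁴.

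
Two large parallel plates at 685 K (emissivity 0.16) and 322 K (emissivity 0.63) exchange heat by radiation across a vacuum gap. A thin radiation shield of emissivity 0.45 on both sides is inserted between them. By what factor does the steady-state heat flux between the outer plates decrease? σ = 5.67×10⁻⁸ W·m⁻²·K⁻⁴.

Without shield: q₀ = σΔ(T⁴)/(1/ε₁+1/ε₂−1) with denominator 6.837.
With shield the two gaps are in series; the resistances add: (1/ε₁+1/ε_s−1)+(1/ε_s+1/ε₂−1) = 7.472+2.810 = 10.28.
Heat-flux ratio q₀/q = 10.28/6.837.

factor ≈ 1.50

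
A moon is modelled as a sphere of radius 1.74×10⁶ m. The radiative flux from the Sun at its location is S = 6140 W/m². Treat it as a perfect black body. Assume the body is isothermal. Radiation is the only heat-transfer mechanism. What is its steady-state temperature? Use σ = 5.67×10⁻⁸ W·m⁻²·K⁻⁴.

T ≈ 406 K

At equilibrium, absorbed power = emitted power.
Absorbing cross-section = πr² = 9.511×10¹² m²; emitting surface = 4πr² = 3.805×10¹³ m² (ratio 4).
S·A_cross = εσ·A_surf·T⁴  ⇒  T⁴ = S/(4σ).
T⁴ = 1.00·6140/(4·5.67×10⁻⁸) = 2.707×10¹⁰ K⁴.
T = (2.707×10¹⁰)^(1/4).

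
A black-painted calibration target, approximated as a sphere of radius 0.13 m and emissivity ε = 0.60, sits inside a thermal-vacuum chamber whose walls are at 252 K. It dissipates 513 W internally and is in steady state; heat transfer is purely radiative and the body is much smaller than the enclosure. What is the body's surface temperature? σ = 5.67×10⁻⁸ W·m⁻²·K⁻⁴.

For a small grey body in a large enclosure, net radiated power = εσA(T⁴ − T_w⁴).
Steady state: P = εσA(T⁴ − T_w⁴) with A = 4πr² = 0.2124 m².
T⁴ = P/(εσA) + T_w⁴ = 513/(0.60·5.67×10⁻⁸·0.2124) + (252)⁴
    = 7.100×10¹⁰ + 4.033×10⁹ = 7.504×10¹⁰ K⁴.

T ≈ 523 K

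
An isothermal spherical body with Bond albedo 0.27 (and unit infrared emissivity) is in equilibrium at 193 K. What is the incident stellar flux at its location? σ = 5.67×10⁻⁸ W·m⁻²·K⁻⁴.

(1−a)S·πr² = σ·4πr²·T⁴ ⇒ S = 4σT⁴/(1−a).
S = 4·5.67×10⁻⁸·1.387×10⁹/0.730.

S ≈ 431 W/m²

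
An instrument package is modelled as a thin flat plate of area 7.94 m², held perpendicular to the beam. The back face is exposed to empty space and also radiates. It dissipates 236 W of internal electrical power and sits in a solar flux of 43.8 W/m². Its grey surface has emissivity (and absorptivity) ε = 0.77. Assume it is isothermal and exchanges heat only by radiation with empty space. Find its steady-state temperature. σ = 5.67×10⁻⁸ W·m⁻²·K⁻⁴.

At steady state, absorbed solar power + internal power = radiated power.
Absorbed: α·S·A_cross = 0.77·43.8·7.940 = 267.8 W (cross-section A).
Total input = 267.8 + 236 = 503.8 W.
Radiated: εσ·A_surf·T⁴ with A_surf = 2A = 15.88 m².
T⁴ = 503.8/(0.77·5.67×10⁻⁸·15.88) = 7.266×10⁸ K⁴.

T ≈ 164 K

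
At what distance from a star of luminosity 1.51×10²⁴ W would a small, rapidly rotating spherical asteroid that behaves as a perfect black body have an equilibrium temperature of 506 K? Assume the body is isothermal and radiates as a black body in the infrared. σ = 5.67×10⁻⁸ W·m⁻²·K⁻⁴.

d ≈ 2.84×10⁹ m

For an isothermal black-emitting sphere, (1−a)S·πr² = σ·4πr²·T⁴ ⇒ S = 4σT⁴/(1−a).
S = 4·5.67×10⁻⁸·(506)⁴/1.00 = 14870 W/m².
Flux falls as S = L/(4πd²), so d = √(L/(4πS)) = √(1.51×10²⁴/(4π·14870)).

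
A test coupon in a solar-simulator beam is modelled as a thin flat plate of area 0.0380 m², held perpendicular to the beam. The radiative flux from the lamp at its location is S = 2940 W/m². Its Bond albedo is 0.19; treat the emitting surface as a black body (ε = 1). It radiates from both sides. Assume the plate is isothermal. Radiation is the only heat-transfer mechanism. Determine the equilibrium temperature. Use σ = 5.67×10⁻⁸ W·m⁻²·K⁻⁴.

At equilibrium, absorbed power = emitted power.
Absorbing cross-section = A = 0.03800 m²; emitting surface = 2A = 0.07600 m² (ratio 2).
(1−a)S·A_cross = εσ·A_surf·T⁴  ⇒  T⁴ = (1−a)S/(2σ).
T⁴ = 0.810·2940/(2·5.67×10⁻⁸) = 2.100×10¹⁰ K⁴.
T = (2.100×10¹⁰)^(1/4).

T ≈ 381 K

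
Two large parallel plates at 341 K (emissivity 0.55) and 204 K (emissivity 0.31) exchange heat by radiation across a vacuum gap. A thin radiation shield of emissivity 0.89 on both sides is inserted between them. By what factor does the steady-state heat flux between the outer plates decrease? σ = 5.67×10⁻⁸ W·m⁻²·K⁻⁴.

Without shield: q₀ = σΔ(T⁴)/(1/ε₁+1/ε₂−1) with denominator 4.044.
With shield the two gaps are in series; the resistances add: (1/ε₁+1/ε_s−1)+(1/ε_s+1/ε₂−1) = 1.942+3.349 = 5.291.
Heat-flux ratio q₀/q = 5.291/4.044.

factor ≈ 1.31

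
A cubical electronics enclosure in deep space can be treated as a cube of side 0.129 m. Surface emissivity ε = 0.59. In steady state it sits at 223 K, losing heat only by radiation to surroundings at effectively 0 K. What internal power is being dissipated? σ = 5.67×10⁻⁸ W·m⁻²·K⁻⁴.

Steady state: P = εσA T⁴.
A = 6L² = 0.09985 m²; T⁴ = (223)⁴ = 2.473×10⁹ K⁴.
P = 0.59 × 5.67×10⁻⁸ × 0.09985 × 2.473×10⁹.

P ≈ 8.26 W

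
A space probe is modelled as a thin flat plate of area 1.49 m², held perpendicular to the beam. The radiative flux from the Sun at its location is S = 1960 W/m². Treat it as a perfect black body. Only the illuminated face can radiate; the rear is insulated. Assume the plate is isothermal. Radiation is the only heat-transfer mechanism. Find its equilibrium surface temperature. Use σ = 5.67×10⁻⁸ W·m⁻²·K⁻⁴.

T ≈ 431 K

At equilibrium, absorbed power = emitted power.
Absorbing cross-section = A = 1.490 m²; emitting surface = A = 1.490 m² (ratio 1).
S·A_cross = εσ·A_surf·T⁴  ⇒  T⁴ = S/(1σ).
T⁴ = 1.00·1960/(1·5.67×10⁻⁸) = 3.457×10¹⁰ K⁴.
T = (3.457×10¹⁰)^(1/4).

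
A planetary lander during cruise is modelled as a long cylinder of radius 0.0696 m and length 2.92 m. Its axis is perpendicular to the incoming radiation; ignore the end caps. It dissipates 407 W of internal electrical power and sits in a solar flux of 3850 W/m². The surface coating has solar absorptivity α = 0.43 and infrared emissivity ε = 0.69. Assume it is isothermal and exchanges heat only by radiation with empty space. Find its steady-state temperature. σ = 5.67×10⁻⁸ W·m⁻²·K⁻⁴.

At steady state, absorbed solar power + internal power = radiated power.
Absorbed: α·S·A_cross = 0.43·3850·0.4065 = 672.9 W (cross-section 2rL).
Total input = 672.9 + 407 = 1080 W.
Radiated: εσ·A_surf·T⁴ with A_surf = 2πrL = 1.277 m².
T⁴ = 1080/(0.69·5.67×10⁻⁸·1.277) = 2.162×10¹⁰ K⁴.

T ≈ 383 K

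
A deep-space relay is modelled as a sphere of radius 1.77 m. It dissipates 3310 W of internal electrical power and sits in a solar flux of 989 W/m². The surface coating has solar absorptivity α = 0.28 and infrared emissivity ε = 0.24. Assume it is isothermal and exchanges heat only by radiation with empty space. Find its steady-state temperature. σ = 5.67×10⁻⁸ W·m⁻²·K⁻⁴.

At steady state, absorbed solar power + internal power = radiated power.
Absorbed: α·S·A_cross = 0.28·989·9.842 = 2726 W (cross-section πr²).
Total input = 2726 + 3310 = 6036 W.
Radiated: εσ·A_surf·T⁴ with A_surf = 4πr² = 39.37 m².
T⁴ = 6036/(0.24·5.67×10⁻⁸·39.37) = 1.127×10¹⁰ K⁴.

T ≈ 326 K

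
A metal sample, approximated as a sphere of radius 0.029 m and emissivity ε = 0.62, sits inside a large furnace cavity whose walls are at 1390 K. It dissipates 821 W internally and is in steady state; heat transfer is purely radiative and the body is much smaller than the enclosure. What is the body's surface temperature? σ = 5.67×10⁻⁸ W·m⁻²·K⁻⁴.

For a small grey body in a large enclosure, net radiated power = εσA(T⁴ − T_w⁴).
Steady state: P = εσA(T⁴ − T_w⁴) with A = 4πr² = 0.01057 m².
T⁴ = P/(εσA) + T_w⁴ = 821/(0.62·5.67×10⁻⁸·0.01057) + (1390)⁴
    = 2.210×10¹² + 3.733×10¹² = 5.943×10¹² K⁴.

T ≈ 1560 K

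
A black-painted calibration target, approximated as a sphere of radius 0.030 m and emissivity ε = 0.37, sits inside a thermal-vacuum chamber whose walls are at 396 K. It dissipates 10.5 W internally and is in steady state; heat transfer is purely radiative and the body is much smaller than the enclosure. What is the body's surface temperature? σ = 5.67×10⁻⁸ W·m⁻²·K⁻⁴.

T ≈ 512 K

For a small grey body in a large enclosure, net radiated power = εσA(T⁴ − T_w⁴).
Steady state: P = εσA(T⁴ − T_w⁴) with A = 4πr² = 0.01131 m².
T⁴ = P/(εσA) + T_w⁴ = 10.5/(0.37·5.67×10⁻⁸·0.01131) + (396)⁴
    = 4.425×10¹⁰ + 2.459×10¹⁰ = 6.885×10¹⁰ K⁴.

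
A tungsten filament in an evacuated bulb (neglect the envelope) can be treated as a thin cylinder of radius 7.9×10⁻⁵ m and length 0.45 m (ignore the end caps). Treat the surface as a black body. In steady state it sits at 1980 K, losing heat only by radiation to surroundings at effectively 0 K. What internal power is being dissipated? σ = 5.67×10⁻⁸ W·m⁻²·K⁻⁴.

P ≈ 195 W

Steady state: P = εσA T⁴.
A = 2πrL = 2.234×10⁻⁴ m²; T⁴ = (1980)⁴ = 1.537×10¹³ K⁴.
P = 1.0 × 5.67×10⁻⁸ × 2.234×10⁻⁴ × 1.537×10¹³.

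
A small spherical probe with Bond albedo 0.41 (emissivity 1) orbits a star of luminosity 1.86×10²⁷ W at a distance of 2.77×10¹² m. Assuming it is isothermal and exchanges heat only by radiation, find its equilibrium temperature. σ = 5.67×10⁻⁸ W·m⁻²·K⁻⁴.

T ≈ 84.2 K

First find the stellar flux at distance d: S = L/(4πd²) = 1.86×10²⁷/(4π·(2.77×10¹²)²) = 19.29 W/m².
For an isothermal sphere, absorbed (1−a)S·πr² = emitted σ·4πr²·T⁴, so T⁴ = (1−a)S/(4σ).
T⁴ = 0.590·19.29/(4·5.67×10⁻⁸) = 5.018×10⁷ K⁴.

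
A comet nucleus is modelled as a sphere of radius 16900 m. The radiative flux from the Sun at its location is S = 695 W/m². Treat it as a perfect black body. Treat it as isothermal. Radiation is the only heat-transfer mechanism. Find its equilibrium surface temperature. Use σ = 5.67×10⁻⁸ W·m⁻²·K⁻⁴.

At equilibrium, absorbed power = emitted power.
Absorbing cross-section = πr² = 8.973×10⁸ m²; emitting surface = 4πr² = 3.589×10⁹ m² (ratio 4).
S·A_cross = εσ·A_surf·T⁴  ⇒  T⁴ = S/(4σ).
T⁴ = 1.00·695/(4·5.67×10⁻⁸) = 3.064×10⁹ K⁴.
T = (3.064×10⁹)^(1/4).

T ≈ 235 K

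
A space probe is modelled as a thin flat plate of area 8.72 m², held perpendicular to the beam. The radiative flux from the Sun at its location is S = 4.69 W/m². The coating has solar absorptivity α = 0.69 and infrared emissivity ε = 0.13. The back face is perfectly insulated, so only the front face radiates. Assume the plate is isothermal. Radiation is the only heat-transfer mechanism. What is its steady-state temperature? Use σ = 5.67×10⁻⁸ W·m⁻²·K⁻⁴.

T ≈ 145 K

At equilibrium, absorbed power = emitted power.
Absorbing cross-section = A = 8.720 m²; emitting surface = A = 8.720 m² (ratio 1).
αS·A_cross = εσ·A_surf·T⁴  ⇒  T⁴ = αS/(ε·1σ).
T⁴ = 0.690·4.69/(0.13·1·5.67×10⁻⁸) = 4.390×10⁸ K⁴.
T = (4.390×10⁸)^(1/4).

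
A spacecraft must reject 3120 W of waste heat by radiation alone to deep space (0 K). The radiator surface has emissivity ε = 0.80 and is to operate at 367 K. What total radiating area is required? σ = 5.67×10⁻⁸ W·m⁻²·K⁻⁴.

A ≈ 3.79 m²

P = εσA T⁴ ⇒ A = P/(εσT⁴).
T⁴ = 1.814×10¹⁰ K⁴.
A = 3120/(0.80 × 5.67×10⁻⁸ × 1.814×10¹⁰).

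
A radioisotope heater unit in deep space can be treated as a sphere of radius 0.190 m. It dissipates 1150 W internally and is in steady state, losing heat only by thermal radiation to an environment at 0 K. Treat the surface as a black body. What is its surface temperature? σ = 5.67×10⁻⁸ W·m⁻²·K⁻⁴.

Steady state: internal power = radiated power, P = εσA T⁴.
Radiating area A = 4πr² = 0.4536 m².
T⁴ = P/(εσA) = 1150/(1.0·5.67×10⁻⁸·0.4536) = 4.471×10¹⁰ K⁴.
T = (4.471×10¹⁰)^(1/4).

T ≈ 460 K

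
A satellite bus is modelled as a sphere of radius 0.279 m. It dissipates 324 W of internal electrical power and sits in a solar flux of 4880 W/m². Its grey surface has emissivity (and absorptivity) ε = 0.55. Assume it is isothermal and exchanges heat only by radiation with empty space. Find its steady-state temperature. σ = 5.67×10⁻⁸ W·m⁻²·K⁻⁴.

T ≈ 423 K

At steady state, absorbed solar power + internal power = radiated power.
Absorbed: α·S·A_cross = 0.55·4880·0.2445 = 656.4 W (cross-section πr²).
Total input = 656.4 + 324 = 980.4 W.
Radiated: εσ·A_surf·T⁴ with A_surf = 4πr² = 0.9782 m².
T⁴ = 980.4/(0.55·5.67×10⁻⁸·0.9782) = 3.214×10¹⁰ K⁴.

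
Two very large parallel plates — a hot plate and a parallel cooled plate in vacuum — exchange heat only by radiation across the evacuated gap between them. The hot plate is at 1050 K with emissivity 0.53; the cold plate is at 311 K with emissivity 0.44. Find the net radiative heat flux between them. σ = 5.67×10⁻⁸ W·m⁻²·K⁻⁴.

For two infinite grey parallel plates, q = σ(T₁⁴ − T₂⁴)/(1/ε₁ + 1/ε₂ − 1).
T₁⁴ − T₂⁴ = 1.216×10¹² − 9.355×10⁹ = 1.206×10¹² K⁴.
1/ε₁ + 1/ε₂ − 1 = 1.887 + 2.273 − 1 = 3.160.
q = 5.67×10⁻⁸ × 1.206×10¹² / 3.160.

q ≈ 21600 W/m²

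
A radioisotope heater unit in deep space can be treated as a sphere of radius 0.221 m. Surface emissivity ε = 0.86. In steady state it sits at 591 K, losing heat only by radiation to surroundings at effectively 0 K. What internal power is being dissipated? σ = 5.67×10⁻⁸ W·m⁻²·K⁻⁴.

Steady state: P = εσA T⁴.
A = 4πr² = 0.6138 m²; T⁴ = (591)⁴ = 1.220×10¹¹ K⁴.
P = 0.86 × 5.67×10⁻⁸ × 0.6138 × 1.220×10¹¹.

P ≈ 3650 W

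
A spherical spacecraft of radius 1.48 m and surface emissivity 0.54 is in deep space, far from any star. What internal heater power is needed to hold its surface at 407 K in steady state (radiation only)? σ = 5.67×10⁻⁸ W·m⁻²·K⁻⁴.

P = εσ·4πr²·T⁴.
4πr² = 27.53 m²; T⁴ = 2.744×10¹⁰ K⁴.
P = 0.54·5.67×10⁻⁸·27.53·2.744×10¹⁰.

P ≈ 23100 W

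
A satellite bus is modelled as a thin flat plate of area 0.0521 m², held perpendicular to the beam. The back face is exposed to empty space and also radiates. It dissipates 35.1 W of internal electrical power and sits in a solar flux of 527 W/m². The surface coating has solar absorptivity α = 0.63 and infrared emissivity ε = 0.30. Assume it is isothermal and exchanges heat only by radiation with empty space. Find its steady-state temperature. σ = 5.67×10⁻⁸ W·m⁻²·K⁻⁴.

T ≈ 415 K

At steady state, absorbed solar power + internal power = radiated power.
Absorbed: α·S·A_cross = 0.63·527·0.05210 = 17.30 W (cross-section A).
Total input = 17.30 + 35.1 = 52.40 W.
Radiated: εσ·A_surf·T⁴ with A_surf = 2A = 0.1042 m².
T⁴ = 52.40/(0.30·5.67×10⁻⁸·0.1042) = 2.956×10¹⁰ K⁴.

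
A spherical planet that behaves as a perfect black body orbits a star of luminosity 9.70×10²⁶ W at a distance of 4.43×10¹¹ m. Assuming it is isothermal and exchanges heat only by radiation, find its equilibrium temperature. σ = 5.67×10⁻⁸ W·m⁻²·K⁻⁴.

T ≈ 204 K

First find the stellar flux at distance d: S = L/(4πd²) = 9.70×10²⁶/(4π·(4.43×10¹¹)²) = 393.3 W/m².
For an isothermal sphere, absorbed (1−a)S·πr² = emitted σ·4πr²·T⁴, so T⁴ = (1−a)S/(4σ).
T⁴ = 1.00·393.3/(4·5.67×10⁻⁸) = 1.734×10⁹ K⁴.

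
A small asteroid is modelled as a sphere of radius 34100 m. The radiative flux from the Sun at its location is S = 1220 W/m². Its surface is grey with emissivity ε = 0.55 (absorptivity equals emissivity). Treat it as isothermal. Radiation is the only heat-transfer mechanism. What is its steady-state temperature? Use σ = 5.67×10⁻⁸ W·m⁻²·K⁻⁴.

At equilibrium, absorbed power = emitted power.
Absorbing cross-section = πr² = 3.653×10⁹ m²; emitting surface = 4πr² = 1.461×10¹⁰ m² (ratio 4).
εS·A_cross = εσ·A_surf·T⁴  ⇒  T⁴ = S/(4σ)   (ε cancels).
T⁴ = 1220/(4·5.67×10⁻⁸) = 5.379×10⁹ K⁴.
T = (5.379×10⁹)^(1/4).

T ≈ 271 K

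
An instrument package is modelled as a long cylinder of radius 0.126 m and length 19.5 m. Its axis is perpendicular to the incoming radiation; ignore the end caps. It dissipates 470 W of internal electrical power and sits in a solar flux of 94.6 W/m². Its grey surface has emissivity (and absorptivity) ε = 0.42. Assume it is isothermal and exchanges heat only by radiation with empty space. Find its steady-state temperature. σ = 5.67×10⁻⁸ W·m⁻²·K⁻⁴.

T ≈ 206 K

At steady state, absorbed solar power + internal power = radiated power.
Absorbed: α·S·A_cross = 0.42·94.6·4.914 = 195.2 W (cross-section 2rL).
Total input = 195.2 + 470 = 665.2 W.
Radiated: εσ·A_surf·T⁴ with A_surf = 2πrL = 15.44 m².
T⁴ = 665.2/(0.42·5.67×10⁻⁸·15.44) = 1.810×10⁹ K⁴.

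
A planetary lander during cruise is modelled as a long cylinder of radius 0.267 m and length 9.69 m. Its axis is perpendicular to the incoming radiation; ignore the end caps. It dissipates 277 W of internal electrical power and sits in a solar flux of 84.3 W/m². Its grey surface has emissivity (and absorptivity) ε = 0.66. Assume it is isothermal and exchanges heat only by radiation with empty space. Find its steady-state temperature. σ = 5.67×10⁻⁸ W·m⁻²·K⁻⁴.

T ≈ 175 K

At steady state, absorbed solar power + internal power = radiated power.
Absorbed: α·S·A_cross = 0.66·84.3·5.174 = 287.9 W (cross-section 2rL).
Total input = 287.9 + 277 = 564.9 W.
Radiated: εσ·A_surf·T⁴ with A_surf = 2πrL = 16.26 m².
T⁴ = 564.9/(0.66·5.67×10⁻⁸·16.26) = 9.286×10⁸ K⁴.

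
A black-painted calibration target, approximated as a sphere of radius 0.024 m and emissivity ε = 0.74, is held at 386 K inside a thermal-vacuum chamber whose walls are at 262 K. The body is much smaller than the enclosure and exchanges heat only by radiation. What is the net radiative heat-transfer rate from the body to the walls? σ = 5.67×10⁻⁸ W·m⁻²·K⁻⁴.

For a small grey body in a large enclosure: P_net = εσA(T_body⁴ − T_wall⁴).
A = 4πr² = 0.007238 m²; T_body⁴ − T_wall⁴ = 2.220×10¹⁰ − 4.712×10⁹ = 1.749×10¹⁰ K⁴.
|P_net| = 0.74·5.67×10⁻⁸·0.007238·1.749×10¹⁰.

P_net ≈ 5.31 W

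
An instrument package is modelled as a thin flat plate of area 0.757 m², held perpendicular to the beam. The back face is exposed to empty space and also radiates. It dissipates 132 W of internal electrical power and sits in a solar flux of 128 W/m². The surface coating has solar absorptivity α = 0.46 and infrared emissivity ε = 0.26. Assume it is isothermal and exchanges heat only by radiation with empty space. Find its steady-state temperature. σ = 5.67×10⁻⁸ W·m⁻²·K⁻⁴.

At steady state, absorbed solar power + internal power = radiated power.
Absorbed: α·S·A_cross = 0.46·128·0.7570 = 44.57 W (cross-section A).
Total input = 44.57 + 132 = 176.6 W.
Radiated: εσ·A_surf·T⁴ with A_surf = 2A = 1.514 m².
T⁴ = 176.6/(0.26·5.67×10⁻⁸·1.514) = 7.911×10⁹ K⁴.

T ≈ 298 K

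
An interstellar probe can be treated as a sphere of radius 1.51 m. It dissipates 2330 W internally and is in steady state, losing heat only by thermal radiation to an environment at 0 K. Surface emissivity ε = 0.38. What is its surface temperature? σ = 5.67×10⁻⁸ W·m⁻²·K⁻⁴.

Steady state: internal power = radiated power, P = εσA T⁴.
Radiating area A = 4πr² = 28.65 m².
T⁴ = P/(εσA) = 2330/(0.38·5.67×10⁻⁸·28.65) = 3.774×10⁹ K⁴.
T = (3.774×10⁹)^(1/4).

T ≈ 248 K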